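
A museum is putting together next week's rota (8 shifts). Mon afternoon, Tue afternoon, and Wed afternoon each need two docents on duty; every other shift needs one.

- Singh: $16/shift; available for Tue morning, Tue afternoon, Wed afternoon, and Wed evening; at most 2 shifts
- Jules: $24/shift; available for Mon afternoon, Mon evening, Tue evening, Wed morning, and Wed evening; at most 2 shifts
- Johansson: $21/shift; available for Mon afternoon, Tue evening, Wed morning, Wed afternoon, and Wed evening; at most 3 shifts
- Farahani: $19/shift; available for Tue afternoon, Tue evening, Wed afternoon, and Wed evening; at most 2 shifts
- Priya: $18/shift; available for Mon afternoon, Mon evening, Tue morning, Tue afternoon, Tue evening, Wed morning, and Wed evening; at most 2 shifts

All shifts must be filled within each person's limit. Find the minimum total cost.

Picking the cheapest available docent for each shift independently would cost $194, but that ignores the shift limits.
An optimal schedule: Mon afternoon→Jules+Johansson, Mon evening→Jules, Tue morning→Singh, Tue afternoon→Singh+Farahani, Tue evening→Priya, Wed morning→Johansson, Wed afternoon→Johansson+Farahani, Wed evening→Priya.
Total: 24 + 21 + 24 + 16 + 16 + 19 + 18 + 21 + 21 + 19 + 18 = $217.

$217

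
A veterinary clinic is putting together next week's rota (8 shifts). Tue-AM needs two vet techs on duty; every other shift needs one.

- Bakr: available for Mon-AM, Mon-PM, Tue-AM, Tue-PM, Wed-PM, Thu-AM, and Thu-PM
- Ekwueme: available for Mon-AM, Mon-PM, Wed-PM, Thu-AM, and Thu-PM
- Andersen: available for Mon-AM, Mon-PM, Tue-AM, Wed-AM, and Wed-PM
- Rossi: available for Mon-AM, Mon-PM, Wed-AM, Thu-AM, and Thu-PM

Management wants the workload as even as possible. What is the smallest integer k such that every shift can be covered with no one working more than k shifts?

With 4 vet techs and 9 worker-slots to fill, someone must work at least ⌈9/4⌉ = 3 shifts, so k ≥ 3.
k = 3 works: Mon-AM→Ekwueme, Mon-PM→Andersen, Tue-AM→Bakr+Andersen, Tue-PM→Bakr, Wed-AM→Andersen, Wed-PM→Bakr, Thu-AM→Ekwueme, Thu-PM→Ekwueme.
Loads: Bakr 3, Ekwueme 3, Andersen 3, Rossi 0 — all ≤ 3.

3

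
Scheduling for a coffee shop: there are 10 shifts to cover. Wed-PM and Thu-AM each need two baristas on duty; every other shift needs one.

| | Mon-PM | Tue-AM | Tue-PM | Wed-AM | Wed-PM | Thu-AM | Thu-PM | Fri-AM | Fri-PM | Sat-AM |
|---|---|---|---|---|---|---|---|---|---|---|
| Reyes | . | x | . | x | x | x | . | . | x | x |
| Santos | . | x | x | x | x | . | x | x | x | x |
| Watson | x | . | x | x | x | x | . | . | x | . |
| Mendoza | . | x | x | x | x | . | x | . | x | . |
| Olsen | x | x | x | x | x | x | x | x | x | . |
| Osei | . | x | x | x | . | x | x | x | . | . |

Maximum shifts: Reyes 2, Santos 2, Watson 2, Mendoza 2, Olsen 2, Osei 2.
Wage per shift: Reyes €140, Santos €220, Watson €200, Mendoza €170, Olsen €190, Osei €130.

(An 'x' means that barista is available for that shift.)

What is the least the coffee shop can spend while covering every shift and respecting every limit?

Picking the cheapest available barista for each shift independently would cost €1700, but that ignores the shift limits.
An optimal schedule: Mon-PM→Watson, Tue-AM→Reyes, Tue-PM→Watson, Wed-AM→Osei, Wed-PM→Mendoza+Olsen, Thu-AM→Olsen+Osei, Thu-PM→Santos, Fri-AM→Santos, Fri-PM→Mendoza, Sat-AM→Reyes.
Total: 200 + 140 + 200 + 130 + 170 + 190 + 190 + 130 + 220 + 220 + 170 + 140 = €2100.

€2100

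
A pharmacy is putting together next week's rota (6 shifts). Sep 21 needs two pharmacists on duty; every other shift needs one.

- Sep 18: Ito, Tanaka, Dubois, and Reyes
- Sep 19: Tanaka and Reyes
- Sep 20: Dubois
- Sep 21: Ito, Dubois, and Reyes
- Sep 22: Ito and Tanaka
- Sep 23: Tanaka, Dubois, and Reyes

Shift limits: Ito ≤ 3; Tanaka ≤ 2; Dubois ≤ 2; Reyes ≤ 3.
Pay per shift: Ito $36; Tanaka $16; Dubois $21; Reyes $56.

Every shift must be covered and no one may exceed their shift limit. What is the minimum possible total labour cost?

$182

Sep 20 can only be covered by Dubois, so that assignment is forced.
Picking the cheapest available pharmacist for each shift independently would cost $142, but that ignores the shift limits.
An optimal schedule: Sep 18→Ito, Sep 19→Tanaka, Sep 20→Dubois, Sep 21→Ito+Dubois, Sep 22→Ito, Sep 23→Tanaka.
Total: 36 + 16 + 21 + 36 + 21 + 36 + 16 = $182.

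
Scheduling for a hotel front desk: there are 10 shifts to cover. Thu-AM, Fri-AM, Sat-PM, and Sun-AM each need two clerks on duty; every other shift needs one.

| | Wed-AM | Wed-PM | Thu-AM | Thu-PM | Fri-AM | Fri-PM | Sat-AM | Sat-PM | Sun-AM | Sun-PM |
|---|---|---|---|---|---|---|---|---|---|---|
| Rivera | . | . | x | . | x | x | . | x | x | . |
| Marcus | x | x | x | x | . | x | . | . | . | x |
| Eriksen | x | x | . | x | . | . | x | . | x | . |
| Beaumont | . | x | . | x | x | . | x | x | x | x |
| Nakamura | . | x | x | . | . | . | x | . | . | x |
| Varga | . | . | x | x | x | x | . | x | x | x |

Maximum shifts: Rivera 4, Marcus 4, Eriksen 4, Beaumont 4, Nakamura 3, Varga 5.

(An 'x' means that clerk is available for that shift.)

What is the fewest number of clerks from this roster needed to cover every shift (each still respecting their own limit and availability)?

4

14 slots to fill and no one can take more than 5, so at least ⌈14/5⌉ = 3 clerks are needed.
Any 3 clerks together have capacity at most 5+4+4 = 13 < 14 slots, so 3 can never suffice.
Rivera, Marcus, Eriksen, and Beaumont alone can cover everything: Wed-AM→Marcus, Wed-PM→Marcus, Thu-AM→Rivera+Marcus, Thu-PM→Eriksen, Fri-AM→Rivera+Beaumont, Fri-PM→Rivera, Sat-AM→Eriksen, Sat-PM→Rivera+Beaumont, Sun-AM→Eriksen+Beaumont, Sun-PM→Marcus.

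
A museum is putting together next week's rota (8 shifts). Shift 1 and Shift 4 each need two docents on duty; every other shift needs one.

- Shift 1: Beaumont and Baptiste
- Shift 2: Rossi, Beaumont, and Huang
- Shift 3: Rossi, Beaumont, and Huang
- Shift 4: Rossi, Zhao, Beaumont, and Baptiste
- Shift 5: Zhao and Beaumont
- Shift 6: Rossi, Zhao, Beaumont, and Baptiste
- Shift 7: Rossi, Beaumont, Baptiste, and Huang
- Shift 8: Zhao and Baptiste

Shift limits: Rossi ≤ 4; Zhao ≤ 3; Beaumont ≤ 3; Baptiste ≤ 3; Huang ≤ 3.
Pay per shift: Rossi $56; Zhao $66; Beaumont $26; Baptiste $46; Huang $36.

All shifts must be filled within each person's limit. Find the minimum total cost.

Shift 1 can only be covered by Beaumont and Baptiste, so that assignment is forced.
Picking the cheapest available docent for each shift independently would cost $320, but that ignores the shift limits.
An optimal schedule: Shift 1→Beaumont+Baptiste, Shift 2→Huang, Shift 3→Huang, Shift 4→Baptiste+Rossi, Shift 5→Beaumont, Shift 6→Beaumont, Shift 7→Huang, Shift 8→Baptiste.
Total: 26 + 46 + 36 + 36 + 46 + 56 + 26 + 26 + 36 + 46 = $380.

$380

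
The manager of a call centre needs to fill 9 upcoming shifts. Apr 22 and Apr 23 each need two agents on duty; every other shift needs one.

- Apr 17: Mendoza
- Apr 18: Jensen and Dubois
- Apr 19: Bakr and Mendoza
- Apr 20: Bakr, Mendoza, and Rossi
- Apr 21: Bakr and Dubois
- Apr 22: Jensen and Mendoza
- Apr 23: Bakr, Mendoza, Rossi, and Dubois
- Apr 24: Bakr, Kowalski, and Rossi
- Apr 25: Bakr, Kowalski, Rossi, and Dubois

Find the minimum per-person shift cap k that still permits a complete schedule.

With 6 agents and 11 worker-slots to fill, someone must work at least ⌈11/6⌉ = 2 shifts, so k ≥ 2.
k = 2 works: Apr 17→Mendoza, Apr 18→Jensen, Apr 19→Bakr, Apr 20→Rossi, Apr 21→Bakr, Apr 22→Jensen+Mendoza, Apr 23→Rossi+Dubois, Apr 24→Kowalski, Apr 25→Kowalski.
Loads: Bakr 2, Kowalski 2, Jensen 2, Mendoza 2, Rossi 2, Dubois 1 — all ≤ 2.

2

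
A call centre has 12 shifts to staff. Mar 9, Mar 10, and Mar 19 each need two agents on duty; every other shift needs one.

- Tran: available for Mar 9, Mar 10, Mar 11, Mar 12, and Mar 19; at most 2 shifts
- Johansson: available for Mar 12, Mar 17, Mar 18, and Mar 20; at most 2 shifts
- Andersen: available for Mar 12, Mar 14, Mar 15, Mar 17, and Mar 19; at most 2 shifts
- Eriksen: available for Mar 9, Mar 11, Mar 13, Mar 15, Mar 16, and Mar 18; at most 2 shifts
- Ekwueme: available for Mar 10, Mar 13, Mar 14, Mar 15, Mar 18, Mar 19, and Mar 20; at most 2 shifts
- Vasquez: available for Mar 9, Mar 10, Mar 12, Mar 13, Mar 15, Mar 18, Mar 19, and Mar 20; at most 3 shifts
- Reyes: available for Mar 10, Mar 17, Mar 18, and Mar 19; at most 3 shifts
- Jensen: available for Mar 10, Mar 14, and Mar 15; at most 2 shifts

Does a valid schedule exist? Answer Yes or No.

Mar 16 can only be covered by Eriksen, so that assignment is forced.
One valid schedule: Mar 9→Tran+Eriksen, Mar 10→Vasquez+Reyes, Mar 11→Tran, Mar 12→Andersen, Mar 13→Ekwueme, Mar 14→Andersen, Mar 15→Ekwueme, Mar 16→Eriksen, Mar 17→Johansson, Mar 18→Vasquez, Mar 19→Vasquez+Reyes, Mar 20→Johansson.
Loads: Tran 2/2, Johansson 2/2, Andersen 2/2, Eriksen 2/2, Ekwueme 2/2, Vasquez 3/3, Reyes 2/3, Jensen 0/2 — all within limits.

Yes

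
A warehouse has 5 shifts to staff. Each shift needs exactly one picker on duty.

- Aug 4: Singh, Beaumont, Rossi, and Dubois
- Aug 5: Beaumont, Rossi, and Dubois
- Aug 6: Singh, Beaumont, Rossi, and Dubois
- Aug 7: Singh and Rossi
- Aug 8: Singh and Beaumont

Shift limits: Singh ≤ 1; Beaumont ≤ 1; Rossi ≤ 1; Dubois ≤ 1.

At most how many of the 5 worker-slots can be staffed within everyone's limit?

4

Total capacity across all pickers is 1+1+1+1 = 4, and 5 slots are needed, so at most 4 can be filled.
An assignment achieving 4: Aug 4→Dubois, Aug 5→Rossi, Aug 7→Singh, Aug 8→Beaumont.
Loads: Singh 1/1, Beaumont 1/1, Rossi 1/1, Dubois 1/1.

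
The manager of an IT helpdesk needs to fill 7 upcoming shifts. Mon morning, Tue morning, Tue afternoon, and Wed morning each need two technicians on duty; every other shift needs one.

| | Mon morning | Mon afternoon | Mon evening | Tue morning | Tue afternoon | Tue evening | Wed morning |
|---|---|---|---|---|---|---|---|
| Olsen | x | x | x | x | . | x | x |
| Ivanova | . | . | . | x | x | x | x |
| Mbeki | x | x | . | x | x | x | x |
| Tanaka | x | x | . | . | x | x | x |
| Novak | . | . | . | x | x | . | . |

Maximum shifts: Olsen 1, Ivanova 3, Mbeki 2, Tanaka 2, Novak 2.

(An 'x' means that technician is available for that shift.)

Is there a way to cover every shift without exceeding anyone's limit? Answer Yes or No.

Total capacity is 1+3+2+2+2 = 10 but 11 worker-slots are needed — infeasible.

No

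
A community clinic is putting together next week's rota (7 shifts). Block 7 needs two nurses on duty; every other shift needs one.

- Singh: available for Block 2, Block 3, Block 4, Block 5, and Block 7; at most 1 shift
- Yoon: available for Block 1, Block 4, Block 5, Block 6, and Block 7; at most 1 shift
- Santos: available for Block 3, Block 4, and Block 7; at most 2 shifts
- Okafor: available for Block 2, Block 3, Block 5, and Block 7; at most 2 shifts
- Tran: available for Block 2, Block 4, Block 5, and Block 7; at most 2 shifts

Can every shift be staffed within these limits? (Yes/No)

Total capacity is 8 and 8 slots are needed, so capacity alone doesn't rule it out.
Shifts {Block 1, Block 6} need 2 worker-slots in total, but the nurses available for any of those shifts (Yoon) can supply at most 1 among them. So no valid schedule exists.

No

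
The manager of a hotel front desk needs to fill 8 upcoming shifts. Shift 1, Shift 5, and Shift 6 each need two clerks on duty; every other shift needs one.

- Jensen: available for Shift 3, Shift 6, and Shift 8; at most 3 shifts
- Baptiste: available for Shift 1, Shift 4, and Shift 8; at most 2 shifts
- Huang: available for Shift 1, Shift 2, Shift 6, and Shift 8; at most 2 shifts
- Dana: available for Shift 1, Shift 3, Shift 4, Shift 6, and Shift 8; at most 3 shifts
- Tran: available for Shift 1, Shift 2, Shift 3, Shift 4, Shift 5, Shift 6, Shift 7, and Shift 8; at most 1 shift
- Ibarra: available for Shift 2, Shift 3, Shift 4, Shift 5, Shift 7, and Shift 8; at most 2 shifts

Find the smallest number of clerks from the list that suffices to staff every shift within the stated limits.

5

11 slots to fill and no one can take more than 3, so at least ⌈11/3⌉ = 4 clerks are needed.
Any 4 clerks together have capacity at most 3+3+2+2 = 10 < 11 slots, so 4 can never suffice.
Jensen, Huang, Dana, Tran, and Ibarra alone can cover everything: Shift 1→Huang+Dana, Shift 2→Huang, Shift 3→Jensen, Shift 4→Dana, Shift 5→Tran+Ibarra, Shift 6→Jensen+Dana, Shift 7→Ibarra, Shift 8→Jensen.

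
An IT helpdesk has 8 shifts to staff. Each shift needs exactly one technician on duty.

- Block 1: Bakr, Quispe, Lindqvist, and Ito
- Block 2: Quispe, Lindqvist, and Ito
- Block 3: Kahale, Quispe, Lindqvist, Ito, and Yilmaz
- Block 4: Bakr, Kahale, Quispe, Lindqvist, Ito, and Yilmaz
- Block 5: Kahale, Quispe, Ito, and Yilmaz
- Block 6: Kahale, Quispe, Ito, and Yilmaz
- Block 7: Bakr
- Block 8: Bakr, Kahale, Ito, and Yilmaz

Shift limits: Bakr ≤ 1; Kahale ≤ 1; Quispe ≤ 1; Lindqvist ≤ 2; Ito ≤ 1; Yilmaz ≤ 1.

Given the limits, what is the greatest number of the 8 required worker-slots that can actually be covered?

7

Total capacity across all technicians is 1+1+1+2+1+1 = 7, and 8 slots are needed, so at most 7 can be filled.
An assignment achieving 7: Block 1→Lindqvist, Block 2→Quispe, Block 3→Lindqvist, Block 5→Kahale, Block 6→Ito, Block 7→Bakr, Block 8→Yilmaz.
Loads: Bakr 1/1, Kahale 1/1, Quispe 1/1, Lindqvist 2/2, Ito 1/1, Yilmaz 1/1.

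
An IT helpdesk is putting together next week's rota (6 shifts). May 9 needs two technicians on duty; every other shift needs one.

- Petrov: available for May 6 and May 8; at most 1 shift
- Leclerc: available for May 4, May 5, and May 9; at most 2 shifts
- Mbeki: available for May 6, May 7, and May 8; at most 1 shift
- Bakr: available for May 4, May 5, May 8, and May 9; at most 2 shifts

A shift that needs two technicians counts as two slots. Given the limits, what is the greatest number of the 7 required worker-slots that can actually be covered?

Total capacity across all technicians is 1+2+1+2 = 6, and 7 slots are needed, so at most 6 can be filled.
An assignment achieving 6: May 4→Leclerc, May 5→Leclerc, May 6→Petrov, May 7→Mbeki, May 8→Bakr, May 9→Bakr.
Loads: Petrov 1/1, Leclerc 2/2, Mbeki 1/1, Bakr 2/2.

6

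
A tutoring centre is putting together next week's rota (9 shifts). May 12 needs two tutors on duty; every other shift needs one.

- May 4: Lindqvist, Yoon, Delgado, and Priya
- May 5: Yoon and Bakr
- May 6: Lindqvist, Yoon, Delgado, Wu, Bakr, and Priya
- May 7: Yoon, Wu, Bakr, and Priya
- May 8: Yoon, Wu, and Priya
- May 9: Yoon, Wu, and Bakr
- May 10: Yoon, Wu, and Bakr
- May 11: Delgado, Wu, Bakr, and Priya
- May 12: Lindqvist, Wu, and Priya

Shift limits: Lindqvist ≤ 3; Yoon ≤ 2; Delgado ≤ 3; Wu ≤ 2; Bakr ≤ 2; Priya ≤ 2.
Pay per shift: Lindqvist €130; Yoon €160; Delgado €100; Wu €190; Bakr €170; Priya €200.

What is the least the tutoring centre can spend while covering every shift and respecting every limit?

Picking the cheapest available tutor for each shift independently would cost €1420, but that ignores the shift limits.
An optimal schedule: May 4→Delgado, May 5→Yoon, May 6→Delgado, May 7→Wu, May 8→Yoon, May 9→Bakr, May 10→Bakr, May 11→Delgado, May 12→Lindqvist+Wu.
Total: 100 + 160 + 100 + 190 + 160 + 170 + 170 + 100 + 130 + 190 = €1470.

€1470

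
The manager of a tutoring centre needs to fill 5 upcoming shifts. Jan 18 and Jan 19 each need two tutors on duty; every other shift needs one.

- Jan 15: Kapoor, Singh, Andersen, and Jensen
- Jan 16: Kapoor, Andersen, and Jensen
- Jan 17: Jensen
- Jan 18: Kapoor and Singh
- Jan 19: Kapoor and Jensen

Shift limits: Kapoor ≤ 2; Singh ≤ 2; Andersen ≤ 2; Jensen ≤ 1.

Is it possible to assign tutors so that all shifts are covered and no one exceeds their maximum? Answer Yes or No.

No

Total capacity is 7 and 7 slots are needed, so capacity alone doesn't rule it out.
Shifts {Jan 17, Jan 19} need 3 worker-slots in total, but the tutors available for any of those shifts (Kapoor and Jensen) can supply at most 2 among them. So no valid schedule exists.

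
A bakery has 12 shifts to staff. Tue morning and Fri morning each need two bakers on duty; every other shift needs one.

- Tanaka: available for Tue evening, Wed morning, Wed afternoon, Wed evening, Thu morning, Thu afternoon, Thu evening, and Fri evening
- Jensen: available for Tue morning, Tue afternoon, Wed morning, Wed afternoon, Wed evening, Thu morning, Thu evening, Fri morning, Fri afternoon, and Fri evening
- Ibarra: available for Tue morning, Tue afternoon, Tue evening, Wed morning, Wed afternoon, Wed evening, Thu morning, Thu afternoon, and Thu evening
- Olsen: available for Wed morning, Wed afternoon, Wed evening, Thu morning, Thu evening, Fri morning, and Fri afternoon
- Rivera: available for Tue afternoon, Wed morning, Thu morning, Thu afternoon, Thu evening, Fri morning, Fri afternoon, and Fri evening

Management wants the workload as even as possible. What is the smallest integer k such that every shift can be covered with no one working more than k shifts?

3

With 5 bakers and 14 worker-slots to fill, someone must work at least ⌈14/5⌉ = 3 shifts, so k ≥ 3.
k = 3 works: Tue morning→Jensen+Ibarra, Tue afternoon→Jensen, Tue evening→Tanaka, Wed morning→Olsen, Wed afternoon→Ibarra, Wed evening→Ibarra, Thu morning→Rivera, Thu afternoon→Tanaka, Thu evening→Rivera, Fri morning→Jensen+Olsen, Fri afternoon→Olsen, Fri evening→Tanaka.
Loads: Tanaka 3, Jensen 3, Ibarra 3, Olsen 3, Rivera 2 — all ≤ 3.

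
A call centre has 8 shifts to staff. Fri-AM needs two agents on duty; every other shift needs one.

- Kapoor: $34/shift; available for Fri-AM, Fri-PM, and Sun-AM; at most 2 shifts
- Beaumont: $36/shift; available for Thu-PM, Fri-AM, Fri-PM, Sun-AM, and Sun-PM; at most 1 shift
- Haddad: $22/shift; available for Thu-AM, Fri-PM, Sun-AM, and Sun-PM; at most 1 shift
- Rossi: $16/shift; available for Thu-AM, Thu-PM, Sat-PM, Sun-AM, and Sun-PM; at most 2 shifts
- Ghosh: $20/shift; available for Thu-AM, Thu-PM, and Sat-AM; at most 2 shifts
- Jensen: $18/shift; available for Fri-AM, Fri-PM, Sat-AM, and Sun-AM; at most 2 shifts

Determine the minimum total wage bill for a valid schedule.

$198

Sat-PM can only be covered by Rossi, so that assignment is forced.
Picking the cheapest available agent for each shift independently would cost $168, but that ignores the shift limits.
An optimal schedule: Thu-AM→Ghosh, Thu-PM→Ghosh, Fri-AM→Jensen+Kapoor, Fri-PM→Haddad, Sat-AM→Jensen, Sat-PM→Rossi, Sun-AM→Kapoor, Sun-PM→Rossi.
Total: 20 + 20 + 18 + 34 + 22 + 18 + 16 + 34 + 16 = $198.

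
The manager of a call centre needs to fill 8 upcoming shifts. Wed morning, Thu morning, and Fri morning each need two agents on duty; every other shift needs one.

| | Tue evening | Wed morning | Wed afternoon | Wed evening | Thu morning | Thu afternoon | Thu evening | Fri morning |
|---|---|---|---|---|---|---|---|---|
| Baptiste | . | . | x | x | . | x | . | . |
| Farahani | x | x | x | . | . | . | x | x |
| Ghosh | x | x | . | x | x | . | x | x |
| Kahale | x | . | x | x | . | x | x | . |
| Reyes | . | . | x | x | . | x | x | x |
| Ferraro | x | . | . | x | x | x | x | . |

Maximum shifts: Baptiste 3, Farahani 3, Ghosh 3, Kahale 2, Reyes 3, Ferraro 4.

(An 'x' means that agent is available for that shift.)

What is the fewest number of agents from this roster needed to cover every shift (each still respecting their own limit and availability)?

4

11 slots to fill and no one can take more than 4, so at least ⌈11/4⌉ = 3 agents are needed.
Any 3 agents together have capacity at most 4+3+3 = 10 < 11 slots, so 3 can never suffice.
Baptiste, Farahani, Ghosh, and Ferraro alone can cover everything: Tue evening→Farahani, Wed morning→Farahani+Ghosh, Wed afternoon→Baptiste, Wed evening→Baptiste, Thu morning→Ghosh+Ferraro, Thu afternoon→Baptiste, Thu evening→Ferraro, Fri morning→Farahani+Ghosh.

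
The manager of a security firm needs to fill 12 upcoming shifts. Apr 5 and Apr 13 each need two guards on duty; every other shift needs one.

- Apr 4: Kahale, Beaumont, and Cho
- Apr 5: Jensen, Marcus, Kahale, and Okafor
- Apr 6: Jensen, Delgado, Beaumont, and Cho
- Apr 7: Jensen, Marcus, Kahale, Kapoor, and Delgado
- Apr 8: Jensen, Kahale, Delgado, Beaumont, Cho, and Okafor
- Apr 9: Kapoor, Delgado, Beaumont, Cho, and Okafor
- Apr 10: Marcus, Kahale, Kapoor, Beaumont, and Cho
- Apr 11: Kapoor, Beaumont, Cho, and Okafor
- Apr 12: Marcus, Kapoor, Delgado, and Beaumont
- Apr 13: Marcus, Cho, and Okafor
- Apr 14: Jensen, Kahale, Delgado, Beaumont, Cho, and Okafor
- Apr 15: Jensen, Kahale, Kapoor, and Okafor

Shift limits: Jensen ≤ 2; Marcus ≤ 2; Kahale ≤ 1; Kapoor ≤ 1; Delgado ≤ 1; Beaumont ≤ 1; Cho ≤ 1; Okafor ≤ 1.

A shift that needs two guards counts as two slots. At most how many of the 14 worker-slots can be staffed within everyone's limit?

Total capacity across all guards is 2+2+1+1+1+1+1+1 = 10, and 14 slots are needed, so at most 10 can be filled.
An assignment achieving 10: Apr 4→Kahale, Apr 5→Jensen+Marcus, Apr 6→Jensen, Apr 9→Beaumont, Apr 11→Kapoor, Apr 12→Delgado, Apr 13→Marcus+Cho, Apr 15→Okafor.
Loads: Jensen 2/2, Marcus 2/2, Kahale 1/1, Kapoor 1/1, Delgado 1/1, Beaumont 1/1, Cho 1/1, Okafor 1/1.

10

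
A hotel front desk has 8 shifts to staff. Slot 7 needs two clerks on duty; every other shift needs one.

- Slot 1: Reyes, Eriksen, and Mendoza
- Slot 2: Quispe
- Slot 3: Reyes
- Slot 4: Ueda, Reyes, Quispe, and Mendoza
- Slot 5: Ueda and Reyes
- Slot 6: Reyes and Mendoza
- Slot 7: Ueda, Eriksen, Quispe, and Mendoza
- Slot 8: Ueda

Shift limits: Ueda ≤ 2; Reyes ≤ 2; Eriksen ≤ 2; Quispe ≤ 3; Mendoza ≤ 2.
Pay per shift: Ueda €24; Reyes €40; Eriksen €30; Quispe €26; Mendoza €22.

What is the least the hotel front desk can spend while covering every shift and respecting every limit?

Slot 2 can only be covered by Quispe, so that assignment is forced.
Slot 3 can only be covered by Reyes, so that assignment is forced.
Slot 8 can only be covered by Ueda, so that assignment is forced.
Picking the cheapest available clerk for each shift independently would cost €226, but that ignores the shift limits.
An optimal schedule: Slot 1→Mendoza, Slot 2→Quispe, Slot 3→Reyes, Slot 4→Quispe, Slot 5→Ueda, Slot 6→Mendoza, Slot 7→Quispe+Eriksen, Slot 8→Ueda.
Total: 22 + 26 + 40 + 26 + 24 + 22 + 26 + 30 + 24 = €240.

€240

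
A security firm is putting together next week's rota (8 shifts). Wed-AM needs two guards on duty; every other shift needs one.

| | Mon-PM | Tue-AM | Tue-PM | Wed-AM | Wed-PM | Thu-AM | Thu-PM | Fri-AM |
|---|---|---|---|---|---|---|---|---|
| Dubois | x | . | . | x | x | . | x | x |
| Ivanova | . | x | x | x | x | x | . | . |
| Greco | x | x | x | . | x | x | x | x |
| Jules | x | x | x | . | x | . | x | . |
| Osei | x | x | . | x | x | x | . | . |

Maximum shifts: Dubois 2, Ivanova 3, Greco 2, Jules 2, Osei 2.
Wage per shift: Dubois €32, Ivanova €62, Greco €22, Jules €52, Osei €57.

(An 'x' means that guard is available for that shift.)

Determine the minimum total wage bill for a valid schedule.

Picking the cheapest available guard for each shift independently would cost €243, but that ignores the shift limits.
An optimal schedule: Mon-PM→Jules, Tue-AM→Jules, Tue-PM→Greco, Wed-AM→Dubois+Osei, Wed-PM→Ivanova, Thu-AM→Osei, Thu-PM→Dubois, Fri-AM→Greco.
Total: 52 + 52 + 22 + 32 + 57 + 62 + 57 + 32 + 22 = €388.

€388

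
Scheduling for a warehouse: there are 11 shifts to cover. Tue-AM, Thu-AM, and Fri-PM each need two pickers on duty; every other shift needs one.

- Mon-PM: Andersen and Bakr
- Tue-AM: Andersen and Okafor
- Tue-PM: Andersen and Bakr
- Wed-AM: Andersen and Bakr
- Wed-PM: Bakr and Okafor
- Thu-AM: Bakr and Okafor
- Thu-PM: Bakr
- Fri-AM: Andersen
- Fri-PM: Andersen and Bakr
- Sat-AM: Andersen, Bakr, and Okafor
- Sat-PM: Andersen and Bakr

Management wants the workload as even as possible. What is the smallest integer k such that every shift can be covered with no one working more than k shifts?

5

With 3 pickers and 14 worker-slots to fill, someone must work at least ⌈14/3⌉ = 5 shifts, so k ≥ 5.
k = 5 works: Mon-PM→Andersen, Tue-AM→Andersen+Okafor, Tue-PM→Andersen, Wed-AM→Bakr, Wed-PM→Okafor, Thu-AM→Bakr+Okafor, Thu-PM→Bakr, Fri-AM→Andersen, Fri-PM→Andersen+Bakr, Sat-AM→Okafor, Sat-PM→Bakr.
Loads: Andersen 5, Bakr 5, Okafor 4 — all ≤ 5.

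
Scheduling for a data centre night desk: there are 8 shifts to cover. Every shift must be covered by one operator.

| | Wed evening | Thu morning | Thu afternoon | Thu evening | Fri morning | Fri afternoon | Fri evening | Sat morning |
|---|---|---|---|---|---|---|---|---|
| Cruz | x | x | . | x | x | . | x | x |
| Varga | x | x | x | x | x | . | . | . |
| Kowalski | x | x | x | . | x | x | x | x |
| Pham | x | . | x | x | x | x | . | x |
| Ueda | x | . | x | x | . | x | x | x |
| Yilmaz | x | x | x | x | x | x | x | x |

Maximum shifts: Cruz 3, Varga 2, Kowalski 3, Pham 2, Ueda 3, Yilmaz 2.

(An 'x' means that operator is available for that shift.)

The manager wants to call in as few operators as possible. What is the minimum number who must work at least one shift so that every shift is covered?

8 slots to fill and no one can take more than 3, so at least ⌈8/3⌉ = 3 operators are needed.
Cruz, Varga, and Kowalski alone can cover everything: Wed evening→Varga, Thu morning→Kowalski, Thu afternoon→Varga, Thu evening→Cruz, Fri morning→Kowalski, Fri afternoon→Kowalski, Fri evening→Cruz, Sat morning→Cruz.

3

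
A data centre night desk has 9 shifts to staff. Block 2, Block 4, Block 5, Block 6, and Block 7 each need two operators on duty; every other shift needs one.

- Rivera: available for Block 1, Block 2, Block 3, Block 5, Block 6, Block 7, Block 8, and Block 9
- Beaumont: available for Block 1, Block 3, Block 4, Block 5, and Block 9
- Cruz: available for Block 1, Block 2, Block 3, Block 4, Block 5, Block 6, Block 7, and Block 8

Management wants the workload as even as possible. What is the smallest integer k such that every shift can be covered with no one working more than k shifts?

5

With 3 operators and 14 worker-slots to fill, someone must work at least ⌈14/3⌉ = 5 shifts, so k ≥ 5.
k = 5 works: Block 1→Beaumont, Block 2→Rivera+Cruz, Block 3→Beaumont, Block 4→Beaumont+Cruz, Block 5→Beaumont+Cruz, Block 6→Rivera+Cruz, Block 7→Rivera+Cruz, Block 8→Rivera, Block 9→Rivera.
Loads: Rivera 5, Beaumont 4, Cruz 5 — all ≤ 5.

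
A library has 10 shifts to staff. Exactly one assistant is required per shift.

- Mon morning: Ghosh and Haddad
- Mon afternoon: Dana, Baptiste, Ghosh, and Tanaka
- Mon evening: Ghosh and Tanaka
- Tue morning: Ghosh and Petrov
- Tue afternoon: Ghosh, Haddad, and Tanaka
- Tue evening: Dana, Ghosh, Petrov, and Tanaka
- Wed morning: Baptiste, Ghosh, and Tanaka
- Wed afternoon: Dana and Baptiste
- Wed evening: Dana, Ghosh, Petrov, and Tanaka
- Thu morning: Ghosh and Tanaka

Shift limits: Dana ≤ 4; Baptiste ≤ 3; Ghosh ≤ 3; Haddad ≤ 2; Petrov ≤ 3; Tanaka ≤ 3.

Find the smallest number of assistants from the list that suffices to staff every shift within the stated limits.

3

10 slots to fill and no one can take more than 4, so at least ⌈10/4⌉ = 3 assistants are needed.
Dana, Ghosh, and Tanaka alone can cover everything: Mon morning→Ghosh, Mon afternoon→Dana, Mon evening→Ghosh, Tue morning→Ghosh, Tue afternoon→Tanaka, Tue evening→Dana, Wed morning→Tanaka, Wed afternoon→Dana, Wed evening→Dana, Thu morning→Tanaka.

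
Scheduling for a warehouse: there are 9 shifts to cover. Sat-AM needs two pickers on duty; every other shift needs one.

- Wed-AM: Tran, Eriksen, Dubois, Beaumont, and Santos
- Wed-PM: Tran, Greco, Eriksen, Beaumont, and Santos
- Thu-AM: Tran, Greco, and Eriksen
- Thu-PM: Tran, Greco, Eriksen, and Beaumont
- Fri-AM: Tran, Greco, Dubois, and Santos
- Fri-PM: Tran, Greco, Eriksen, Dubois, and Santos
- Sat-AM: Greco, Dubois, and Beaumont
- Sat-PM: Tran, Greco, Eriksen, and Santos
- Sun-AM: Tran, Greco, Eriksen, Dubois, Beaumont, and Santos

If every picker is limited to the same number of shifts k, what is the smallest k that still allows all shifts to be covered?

With 6 pickers and 10 worker-slots to fill, someone must work at least ⌈10/6⌉ = 2 shifts, so k ≥ 2.
k = 2 works: Wed-AM→Eriksen, Wed-PM→Beaumont, Thu-AM→Tran, Thu-PM→Tran, Fri-AM→Greco, Fri-PM→Dubois, Sat-AM→Greco+Dubois, Sat-PM→Eriksen, Sun-AM→Beaumont.
Loads: Tran 2, Greco 2, Eriksen 2, Dubois 2, Beaumont 2, Santos 0 — all ≤ 2.

2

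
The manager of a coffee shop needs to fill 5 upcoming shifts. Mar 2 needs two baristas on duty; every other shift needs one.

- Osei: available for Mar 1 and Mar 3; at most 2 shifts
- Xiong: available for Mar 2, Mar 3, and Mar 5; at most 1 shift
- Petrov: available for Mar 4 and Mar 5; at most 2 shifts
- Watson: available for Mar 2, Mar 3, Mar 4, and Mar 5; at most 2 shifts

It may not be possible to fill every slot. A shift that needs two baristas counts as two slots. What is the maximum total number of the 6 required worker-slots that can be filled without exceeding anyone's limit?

6

Total capacity across all baristas is 2+1+2+2 = 7, and 6 slots are needed, so at most 6 can be filled.
An assignment achieving 6: Mar 1→Osei, Mar 2→Xiong+Watson, Mar 3→Osei, Mar 4→Petrov, Mar 5→Petrov.
Loads: Osei 2/2, Xiong 1/1, Petrov 2/2, Watson 1/2.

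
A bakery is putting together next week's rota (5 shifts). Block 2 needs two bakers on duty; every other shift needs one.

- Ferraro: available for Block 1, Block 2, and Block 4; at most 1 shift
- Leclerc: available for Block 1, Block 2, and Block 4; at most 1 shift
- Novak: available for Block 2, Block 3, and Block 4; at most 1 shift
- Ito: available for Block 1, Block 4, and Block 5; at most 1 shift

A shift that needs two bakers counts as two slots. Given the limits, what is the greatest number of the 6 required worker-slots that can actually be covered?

Total capacity across all bakers is 1+1+1+1 = 4, and 6 slots are needed, so at most 4 can be filled.
An assignment achieving 4: Block 1→Ferraro, Block 2→Leclerc, Block 3→Novak, Block 5→Ito.
Loads: Ferraro 1/1, Leclerc 1/1, Novak 1/1, Ito 1/1.

4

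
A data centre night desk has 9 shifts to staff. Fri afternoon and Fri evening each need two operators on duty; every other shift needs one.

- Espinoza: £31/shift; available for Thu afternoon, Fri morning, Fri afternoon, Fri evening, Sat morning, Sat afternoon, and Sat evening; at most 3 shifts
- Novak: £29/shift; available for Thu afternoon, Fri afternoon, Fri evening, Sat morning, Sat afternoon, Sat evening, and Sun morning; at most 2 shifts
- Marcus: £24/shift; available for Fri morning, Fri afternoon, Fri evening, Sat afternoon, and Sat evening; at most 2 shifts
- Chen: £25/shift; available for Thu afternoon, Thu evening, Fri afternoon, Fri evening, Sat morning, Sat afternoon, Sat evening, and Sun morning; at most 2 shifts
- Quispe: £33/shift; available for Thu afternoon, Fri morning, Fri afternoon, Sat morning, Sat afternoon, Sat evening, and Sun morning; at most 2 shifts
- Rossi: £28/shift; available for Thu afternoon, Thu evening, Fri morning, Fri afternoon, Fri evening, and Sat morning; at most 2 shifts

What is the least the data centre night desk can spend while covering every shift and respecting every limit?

£305

Picking the cheapest available operator for each shift independently would cost £270, but that ignores the shift limits.
An optimal schedule: Thu afternoon→Rossi, Thu evening→Chen, Fri morning→Marcus, Fri afternoon→Novak+Espinoza, Fri evening→Novak+Espinoza, Sat morning→Rossi, Sat afternoon→Marcus, Sat evening→Espinoza, Sun morning→Chen.
Total: 28 + 25 + 24 + 29 + 31 + 29 + 31 + 28 + 24 + 31 + 25 = £305.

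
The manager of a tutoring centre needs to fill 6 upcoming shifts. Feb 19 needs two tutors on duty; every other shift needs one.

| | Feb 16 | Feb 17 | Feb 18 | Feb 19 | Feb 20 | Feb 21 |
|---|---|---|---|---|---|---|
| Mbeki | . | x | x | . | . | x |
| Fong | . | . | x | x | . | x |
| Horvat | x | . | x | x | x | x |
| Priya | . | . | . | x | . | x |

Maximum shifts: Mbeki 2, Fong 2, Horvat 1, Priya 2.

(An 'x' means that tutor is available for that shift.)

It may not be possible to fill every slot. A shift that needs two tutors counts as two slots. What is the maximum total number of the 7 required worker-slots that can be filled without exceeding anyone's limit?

6

Total capacity across all tutors is 2+2+1+2 = 7, and 7 slots are needed, so at most 7 can be filled.
Shifts {Feb 16, Feb 20} need 2 slots but only Horvat are available for them, supplying at most 1 — so at least 1 slot must go unfilled.
An assignment achieving 6: Feb 16→Horvat, Feb 17→Mbeki, Feb 18→Mbeki, Feb 19→Fong+Priya, Feb 21→Fong.
Loads: Mbeki 2/2, Fong 2/2, Horvat 1/1, Priya 1/2.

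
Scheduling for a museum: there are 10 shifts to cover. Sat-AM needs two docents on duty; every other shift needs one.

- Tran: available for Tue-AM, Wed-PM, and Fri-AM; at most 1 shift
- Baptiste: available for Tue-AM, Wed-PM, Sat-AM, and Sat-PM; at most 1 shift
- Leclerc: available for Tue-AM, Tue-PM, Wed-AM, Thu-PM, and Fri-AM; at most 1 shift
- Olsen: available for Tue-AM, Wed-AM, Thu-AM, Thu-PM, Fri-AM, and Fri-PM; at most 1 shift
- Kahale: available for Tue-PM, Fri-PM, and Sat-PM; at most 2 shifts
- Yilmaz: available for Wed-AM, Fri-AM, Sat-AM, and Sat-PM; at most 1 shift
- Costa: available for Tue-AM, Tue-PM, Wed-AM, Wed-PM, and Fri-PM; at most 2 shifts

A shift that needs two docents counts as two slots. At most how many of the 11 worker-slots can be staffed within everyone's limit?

Total capacity across all docents is 1+1+1+1+2+1+2 = 9, and 11 slots are needed, so at most 9 can be filled.
An assignment achieving 9: Tue-AM→Costa, Tue-PM→Kahale, Wed-AM→Costa, Wed-PM→Tran, Thu-AM→Olsen, Thu-PM→Leclerc, Fri-PM→Kahale, Sat-AM→Baptiste+Yilmaz.
Loads: Tran 1/1, Baptiste 1/1, Leclerc 1/1, Olsen 1/1, Kahale 2/2, Yilmaz 1/1, Costa 2/2.

9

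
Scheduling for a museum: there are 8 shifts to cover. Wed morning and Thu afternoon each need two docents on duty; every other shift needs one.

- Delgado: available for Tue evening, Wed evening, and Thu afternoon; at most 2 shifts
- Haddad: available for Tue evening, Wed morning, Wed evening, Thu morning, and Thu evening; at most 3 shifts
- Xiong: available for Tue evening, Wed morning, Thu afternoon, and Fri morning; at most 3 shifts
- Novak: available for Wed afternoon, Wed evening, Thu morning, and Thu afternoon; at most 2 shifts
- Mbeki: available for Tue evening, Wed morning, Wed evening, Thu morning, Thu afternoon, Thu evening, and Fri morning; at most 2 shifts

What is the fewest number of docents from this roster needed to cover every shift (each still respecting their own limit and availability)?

10 slots to fill and no one can take more than 3, so at least ⌈10/3⌉ = 4 docents are needed.
Delgado, Haddad, Xiong, and Novak alone can cover everything: Tue evening→Delgado, Wed morning→Haddad+Xiong, Wed afternoon→Novak, Wed evening→Delgado, Thu morning→Haddad, Thu afternoon→Xiong+Novak, Thu evening→Haddad, Fri morning→Xiong.

4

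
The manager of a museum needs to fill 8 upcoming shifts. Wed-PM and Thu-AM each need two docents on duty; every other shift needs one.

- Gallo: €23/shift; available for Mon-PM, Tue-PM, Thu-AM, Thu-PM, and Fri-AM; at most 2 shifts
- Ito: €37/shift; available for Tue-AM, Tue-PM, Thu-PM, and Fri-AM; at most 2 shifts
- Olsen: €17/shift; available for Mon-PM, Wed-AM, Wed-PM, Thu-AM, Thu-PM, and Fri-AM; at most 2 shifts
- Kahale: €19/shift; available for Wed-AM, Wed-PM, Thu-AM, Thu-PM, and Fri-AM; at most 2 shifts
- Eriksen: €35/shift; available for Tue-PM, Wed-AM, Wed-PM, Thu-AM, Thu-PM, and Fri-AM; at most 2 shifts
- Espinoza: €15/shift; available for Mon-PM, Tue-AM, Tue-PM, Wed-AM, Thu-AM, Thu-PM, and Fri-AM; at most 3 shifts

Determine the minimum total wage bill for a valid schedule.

Picking the cheapest available docent for each shift independently would cost €158, but that ignores the shift limits.
An optimal schedule: Mon-PM→Espinoza, Tue-AM→Espinoza, Tue-PM→Espinoza, Wed-AM→Olsen, Wed-PM→Olsen+Kahale, Thu-AM→Gallo+Eriksen, Thu-PM→Kahale, Fri-AM→Gallo.
Total: 15 + 15 + 15 + 17 + 17 + 19 + 23 + 35 + 19 + 23 = €198.

€198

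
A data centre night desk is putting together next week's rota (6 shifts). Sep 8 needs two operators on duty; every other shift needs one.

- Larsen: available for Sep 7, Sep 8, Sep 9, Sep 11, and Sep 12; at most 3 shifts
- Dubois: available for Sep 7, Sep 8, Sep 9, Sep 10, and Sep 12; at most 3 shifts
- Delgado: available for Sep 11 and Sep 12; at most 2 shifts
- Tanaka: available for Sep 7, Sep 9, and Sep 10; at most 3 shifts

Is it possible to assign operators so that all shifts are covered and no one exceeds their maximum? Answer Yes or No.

Yes

Sep 8 can only be covered by Larsen and Dubois, so that assignment is forced.
One valid schedule: Sep 7→Larsen, Sep 8→Larsen+Dubois, Sep 9→Dubois, Sep 10→Dubois, Sep 11→Larsen, Sep 12→Delgado.
Loads: Larsen 3/3, Dubois 3/3, Delgado 1/2, Tanaka 0/3 — all within limits.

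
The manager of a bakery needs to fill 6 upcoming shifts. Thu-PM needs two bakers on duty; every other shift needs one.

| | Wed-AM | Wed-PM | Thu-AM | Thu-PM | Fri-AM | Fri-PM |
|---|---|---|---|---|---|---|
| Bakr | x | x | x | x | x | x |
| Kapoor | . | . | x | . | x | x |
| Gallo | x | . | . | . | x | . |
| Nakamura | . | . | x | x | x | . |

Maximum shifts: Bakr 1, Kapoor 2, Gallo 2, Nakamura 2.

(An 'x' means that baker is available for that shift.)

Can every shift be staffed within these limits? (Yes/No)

Total capacity is 7 and 7 slots are needed, so capacity alone doesn't rule it out.
Shifts {Wed-PM, Thu-PM} need 3 worker-slots in total, but the bakers available for any of those shifts (Bakr and Nakamura) can supply at most 2 among them. So no valid schedule exists.

No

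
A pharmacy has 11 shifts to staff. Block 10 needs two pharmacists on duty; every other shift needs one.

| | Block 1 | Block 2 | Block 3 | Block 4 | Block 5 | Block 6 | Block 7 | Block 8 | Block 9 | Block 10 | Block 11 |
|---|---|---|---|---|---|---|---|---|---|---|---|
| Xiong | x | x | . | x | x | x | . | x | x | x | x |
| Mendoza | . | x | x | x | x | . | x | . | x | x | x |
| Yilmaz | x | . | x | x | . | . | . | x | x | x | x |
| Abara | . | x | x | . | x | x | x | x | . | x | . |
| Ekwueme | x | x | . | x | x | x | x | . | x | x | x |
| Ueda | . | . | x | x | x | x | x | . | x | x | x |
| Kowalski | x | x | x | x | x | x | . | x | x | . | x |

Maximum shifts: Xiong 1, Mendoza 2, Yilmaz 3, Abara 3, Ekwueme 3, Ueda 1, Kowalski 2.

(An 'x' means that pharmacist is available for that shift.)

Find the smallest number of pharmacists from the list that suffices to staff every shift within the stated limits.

5

12 slots to fill and no one can take more than 3, so at least ⌈12/3⌉ = 4 pharmacists are needed.
Any 4 pharmacists together have capacity at most 3+3+3+2 = 11 < 12 slots, so 4 can never suffice.
Xiong, Mendoza, Yilmaz, Abara, and Ekwueme alone can cover everything: Block 1→Xiong, Block 2→Abara, Block 3→Mendoza, Block 4→Yilmaz, Block 5→Abara, Block 6→Abara, Block 7→Mendoza, Block 8→Yilmaz, Block 9→Ekwueme, Block 10→Yilmaz+Ekwueme, Block 11→Ekwueme.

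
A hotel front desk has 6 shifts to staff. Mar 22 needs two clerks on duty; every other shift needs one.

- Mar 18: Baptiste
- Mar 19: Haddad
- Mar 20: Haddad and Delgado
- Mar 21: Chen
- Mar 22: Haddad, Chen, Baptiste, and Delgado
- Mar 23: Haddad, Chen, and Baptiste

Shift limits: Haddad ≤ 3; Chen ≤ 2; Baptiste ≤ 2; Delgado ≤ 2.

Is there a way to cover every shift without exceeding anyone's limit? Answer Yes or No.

Mar 18 can only be covered by Baptiste, so that assignment is forced.
Mar 19 can only be covered by Haddad, so that assignment is forced.
Mar 21 can only be covered by Chen, so that assignment is forced.
One valid schedule: Mar 18→Baptiste, Mar 19→Haddad, Mar 20→Haddad, Mar 21→Chen, Mar 22→Chen+Baptiste, Mar 23→Haddad.
Loads: Haddad 3/3, Chen 2/2, Baptiste 2/2, Delgado 0/2 — all within limits.

Yes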